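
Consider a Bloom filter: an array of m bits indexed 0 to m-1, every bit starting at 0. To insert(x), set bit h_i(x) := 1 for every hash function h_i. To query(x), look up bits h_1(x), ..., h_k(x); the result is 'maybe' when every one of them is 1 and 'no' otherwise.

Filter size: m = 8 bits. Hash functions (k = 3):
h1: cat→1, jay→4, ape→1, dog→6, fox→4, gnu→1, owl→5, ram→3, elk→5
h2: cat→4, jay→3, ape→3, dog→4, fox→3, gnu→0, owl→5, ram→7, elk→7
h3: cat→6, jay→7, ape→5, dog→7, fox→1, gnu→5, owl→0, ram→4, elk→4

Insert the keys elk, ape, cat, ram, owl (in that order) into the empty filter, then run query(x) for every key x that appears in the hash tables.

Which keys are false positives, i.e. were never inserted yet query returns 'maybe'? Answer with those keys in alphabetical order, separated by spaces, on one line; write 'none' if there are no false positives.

Start: bits=00000000
After insert 'elk': sets bits 4 5 7 -> bits=00001101
After insert 'ape': sets bits 1 3 5 -> bits=01011101
After insert 'cat': sets bits 1 4 6 -> bits=01011111
After insert 'ram': sets bits 3 4 7 -> bits=01011111
After insert 'owl': sets bits 0 5 -> bits=11011111
Not inserted: dog fox gnu jay — query each against bits=11011111:
query dog: checks bit4=1, bit6=1, bit7=1 (all 1) -> maybe => FALSE POSITIVE
query fox: checks bit1=1, bit3=1, bit4=1 (all 1) -> maybe => FALSE POSITIVE
query gnu: checks bit0=1, bit1=1, bit5=1 (all 1) -> maybe => FALSE POSITIVE
query jay: checks bit3=1, bit4=1, bit7=1 (all 1) -> maybe => FALSE POSITIVE
False positives (alphabetical): dog fox gnu jay

Answer: dog fox gnu jay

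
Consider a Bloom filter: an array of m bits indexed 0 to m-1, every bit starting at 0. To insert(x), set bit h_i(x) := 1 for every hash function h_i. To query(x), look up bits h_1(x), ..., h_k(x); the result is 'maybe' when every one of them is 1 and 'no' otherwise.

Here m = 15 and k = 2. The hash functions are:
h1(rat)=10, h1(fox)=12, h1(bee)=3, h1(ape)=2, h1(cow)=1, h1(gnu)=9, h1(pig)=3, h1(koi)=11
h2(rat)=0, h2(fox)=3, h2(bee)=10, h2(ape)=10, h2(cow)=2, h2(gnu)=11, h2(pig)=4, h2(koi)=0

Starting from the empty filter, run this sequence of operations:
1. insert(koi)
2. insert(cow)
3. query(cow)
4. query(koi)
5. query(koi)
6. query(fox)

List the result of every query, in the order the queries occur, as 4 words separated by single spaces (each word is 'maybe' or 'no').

Answer: maybe maybe maybe no

Derivation:
Start: bits=000000000000000
Op 1: insert koi -> sets bits 0 11 -> bits=100000000001000
Op 2: insert cow -> sets bits 1 2 -> bits=111000000001000
Op 3: query cow -> checks bit1=1, bit2=1 (all 1) -> maybe
Op 4: query koi -> checks bit0=1, bit11=1 (all 1) -> maybe
Op 5: query koi -> checks bit0=1, bit11=1 (all 1) -> maybe
Op 6: query fox -> checks bit3=0, bit12=0 (has a 0) -> no
Query results in order: maybe maybe maybe no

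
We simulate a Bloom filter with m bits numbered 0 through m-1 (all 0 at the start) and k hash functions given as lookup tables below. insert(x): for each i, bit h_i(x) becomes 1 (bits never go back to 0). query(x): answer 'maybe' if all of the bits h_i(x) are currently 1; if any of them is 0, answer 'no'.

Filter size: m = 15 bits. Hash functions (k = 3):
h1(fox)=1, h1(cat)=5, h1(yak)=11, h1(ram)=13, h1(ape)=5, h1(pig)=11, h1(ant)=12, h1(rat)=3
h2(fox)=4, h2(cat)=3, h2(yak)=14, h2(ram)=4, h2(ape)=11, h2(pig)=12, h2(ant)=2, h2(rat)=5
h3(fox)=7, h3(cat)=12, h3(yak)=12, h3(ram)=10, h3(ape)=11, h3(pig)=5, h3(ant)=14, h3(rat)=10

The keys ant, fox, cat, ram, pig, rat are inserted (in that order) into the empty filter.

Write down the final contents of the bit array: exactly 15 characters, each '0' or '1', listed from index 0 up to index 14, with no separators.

Answer: 011111010011111

Derivation:
Start: bits=000000000000000
After insert 'ant': sets bits 2 12 14 -> bits=001000000000101
After insert 'fox': sets bits 1 4 7 -> bits=011010010000101
After insert 'cat': sets bits 3 5 12 -> bits=011111010000101
After insert 'ram': sets bits 4 10 13 -> bits=011111010010111
After insert 'pig': sets bits 5 11 12 -> bits=011111010011111
After insert 'rat': sets bits 3 5 10 -> bits=011111010011111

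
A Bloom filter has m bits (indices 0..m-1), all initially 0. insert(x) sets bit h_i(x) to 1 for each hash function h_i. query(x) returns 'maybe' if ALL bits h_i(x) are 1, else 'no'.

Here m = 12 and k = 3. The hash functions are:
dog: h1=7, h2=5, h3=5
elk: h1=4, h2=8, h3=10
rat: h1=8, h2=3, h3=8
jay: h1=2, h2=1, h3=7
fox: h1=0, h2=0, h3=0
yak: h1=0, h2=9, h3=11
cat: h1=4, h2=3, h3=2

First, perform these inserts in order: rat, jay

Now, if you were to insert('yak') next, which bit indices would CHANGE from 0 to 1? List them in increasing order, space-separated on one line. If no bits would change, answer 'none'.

Start: bits=000000000000
After insert 'rat': sets bits 3 8 -> bits=000100001000
After insert 'jay': sets bits 1 2 7 -> bits=011100011000
insert 'yak' would touch bits 0 9 11; currently bit0=0, bit9=0, bit11=0
Bits that are 0 among those (would change 0->1): 0 9 11

Answer: 0 9 11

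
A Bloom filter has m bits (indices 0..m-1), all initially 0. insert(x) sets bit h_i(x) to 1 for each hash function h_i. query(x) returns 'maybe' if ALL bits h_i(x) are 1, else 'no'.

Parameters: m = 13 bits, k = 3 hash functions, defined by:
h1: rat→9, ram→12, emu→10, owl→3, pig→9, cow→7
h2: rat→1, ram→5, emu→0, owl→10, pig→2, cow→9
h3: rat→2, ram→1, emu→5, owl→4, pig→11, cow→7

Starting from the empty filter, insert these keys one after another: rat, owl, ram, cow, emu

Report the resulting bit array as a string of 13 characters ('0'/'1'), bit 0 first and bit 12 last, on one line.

Start: bits=0000000000000
After insert 'rat': sets bits 1 2 9 -> bits=0110000001000
After insert 'owl': sets bits 3 4 10 -> bits=0111100001100
After insert 'ram': sets bits 1 5 12 -> bits=0111110001101
After insert 'cow': sets bits 7 9 -> bits=0111110101101
After insert 'emu': sets bits 0 5 10 -> bits=1111110101101

Answer: 1111110101101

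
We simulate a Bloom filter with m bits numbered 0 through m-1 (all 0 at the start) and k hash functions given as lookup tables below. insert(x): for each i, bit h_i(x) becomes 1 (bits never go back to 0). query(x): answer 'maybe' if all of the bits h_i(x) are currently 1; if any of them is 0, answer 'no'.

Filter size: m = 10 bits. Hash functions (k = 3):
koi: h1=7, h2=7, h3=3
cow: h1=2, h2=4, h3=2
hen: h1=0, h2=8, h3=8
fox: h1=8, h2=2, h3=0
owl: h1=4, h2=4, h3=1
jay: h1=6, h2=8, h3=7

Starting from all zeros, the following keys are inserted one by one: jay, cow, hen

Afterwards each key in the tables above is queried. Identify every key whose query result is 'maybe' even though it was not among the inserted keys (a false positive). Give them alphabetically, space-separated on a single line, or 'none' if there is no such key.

Start: bits=0000000000
After insert 'jay': sets bits 6 7 8 -> bits=0000001110
After insert 'cow': sets bits 2 4 -> bits=0010101110
After insert 'hen': sets bits 0 8 -> bits=1010101110
Not inserted: fox koi owl — query each against bits=1010101110:
query fox: checks bit0=1, bit2=1, bit8=1 (all 1) -> maybe => FALSE POSITIVE
query koi: checks bit3=0, bit7=1 (has a 0) -> no => not a false positive
query owl: checks bit1=0, bit4=1 (has a 0) -> no => not a false positive
False positives (alphabetical): fox

Answer: fox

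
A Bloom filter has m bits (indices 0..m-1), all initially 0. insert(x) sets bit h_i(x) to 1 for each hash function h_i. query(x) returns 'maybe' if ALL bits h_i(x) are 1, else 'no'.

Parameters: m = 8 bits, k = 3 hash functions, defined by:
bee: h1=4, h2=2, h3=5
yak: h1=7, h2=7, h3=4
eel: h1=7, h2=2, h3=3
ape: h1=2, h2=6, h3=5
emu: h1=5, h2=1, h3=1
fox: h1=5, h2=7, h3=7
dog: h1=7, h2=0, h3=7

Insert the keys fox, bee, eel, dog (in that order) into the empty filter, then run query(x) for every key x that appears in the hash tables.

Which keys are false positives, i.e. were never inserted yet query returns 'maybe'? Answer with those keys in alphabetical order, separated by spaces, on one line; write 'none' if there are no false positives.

Answer: yak

Derivation:
Start: bits=00000000
After insert 'fox': sets bits 5 7 -> bits=00000101
After insert 'bee': sets bits 2 4 5 -> bits=00101101
After insert 'eel': sets bits 2 3 7 -> bits=00111101
After insert 'dog': sets bits 0 7 -> bits=10111101
Not inserted: ape emu yak — query each against bits=10111101:
query ape: checks bit2=1, bit5=1, bit6=0 (has a 0) -> no => not a false positive
query emu: checks bit1=0, bit5=1 (has a 0) -> no => not a false positive
query yak: checks bit4=1, bit7=1 (all 1) -> maybe => FALSE POSITIVE
False positives (alphabetical): yak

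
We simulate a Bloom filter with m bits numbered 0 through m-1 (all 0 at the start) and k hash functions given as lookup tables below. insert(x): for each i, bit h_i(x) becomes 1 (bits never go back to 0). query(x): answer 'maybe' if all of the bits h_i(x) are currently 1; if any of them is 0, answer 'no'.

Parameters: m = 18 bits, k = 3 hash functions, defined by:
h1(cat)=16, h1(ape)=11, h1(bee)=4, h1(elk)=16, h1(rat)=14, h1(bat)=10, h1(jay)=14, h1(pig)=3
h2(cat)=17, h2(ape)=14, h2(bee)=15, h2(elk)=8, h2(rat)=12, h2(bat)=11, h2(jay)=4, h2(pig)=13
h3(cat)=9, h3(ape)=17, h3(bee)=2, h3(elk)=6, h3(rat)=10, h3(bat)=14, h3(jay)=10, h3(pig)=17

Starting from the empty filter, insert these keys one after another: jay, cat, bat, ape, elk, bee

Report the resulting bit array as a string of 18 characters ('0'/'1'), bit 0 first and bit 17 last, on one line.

Answer: 001010101111001111

Derivation:
Start: bits=000000000000000000
After insert 'jay': sets bits 4 10 14 -> bits=000010000010001000
After insert 'cat': sets bits 9 16 17 -> bits=000010000110001011
After insert 'bat': sets bits 10 11 14 -> bits=000010000111001011
After insert 'ape': sets bits 11 14 17 -> bits=000010000111001011
After insert 'elk': sets bits 6 8 16 -> bits=000010101111001011
After insert 'bee': sets bits 2 4 15 -> bits=001010101111001111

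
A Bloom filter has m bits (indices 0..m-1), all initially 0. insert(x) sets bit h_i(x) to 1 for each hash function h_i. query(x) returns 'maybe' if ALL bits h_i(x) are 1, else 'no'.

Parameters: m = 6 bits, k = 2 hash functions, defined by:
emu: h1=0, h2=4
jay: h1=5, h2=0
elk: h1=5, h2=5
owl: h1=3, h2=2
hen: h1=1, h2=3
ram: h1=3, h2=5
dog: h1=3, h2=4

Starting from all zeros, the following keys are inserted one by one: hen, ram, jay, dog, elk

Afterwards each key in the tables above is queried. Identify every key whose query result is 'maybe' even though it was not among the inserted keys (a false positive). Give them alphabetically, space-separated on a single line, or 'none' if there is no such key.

Answer: emu

Derivation:
Start: bits=000000
After insert 'hen': sets bits 1 3 -> bits=010100
After insert 'ram': sets bits 3 5 -> bits=010101
After insert 'jay': sets bits 0 5 -> bits=110101
After insert 'dog': sets bits 3 4 -> bits=110111
After insert 'elk': sets bits 5 -> bits=110111
Not inserted: emu owl — query each against bits=110111:
query emu: checks bit0=1, bit4=1 (all 1) -> maybe => FALSE POSITIVE
query owl: checks bit2=0, bit3=1 (has a 0) -> no => not a false positive
False positives (alphabetical): emu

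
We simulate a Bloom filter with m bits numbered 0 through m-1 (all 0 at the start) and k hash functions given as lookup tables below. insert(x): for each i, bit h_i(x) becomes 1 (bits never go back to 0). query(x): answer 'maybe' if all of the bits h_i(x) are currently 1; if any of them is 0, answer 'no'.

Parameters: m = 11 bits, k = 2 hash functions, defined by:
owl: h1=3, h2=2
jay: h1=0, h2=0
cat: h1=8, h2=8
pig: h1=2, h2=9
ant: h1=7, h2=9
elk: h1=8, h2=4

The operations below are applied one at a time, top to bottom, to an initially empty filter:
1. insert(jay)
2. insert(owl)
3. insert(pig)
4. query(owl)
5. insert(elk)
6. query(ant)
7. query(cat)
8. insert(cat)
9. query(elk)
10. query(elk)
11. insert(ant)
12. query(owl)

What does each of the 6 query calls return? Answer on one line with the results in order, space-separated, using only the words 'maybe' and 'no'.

Answer: maybe no maybe maybe maybe maybe

Derivation:
Start: bits=00000000000
Op 1: insert jay -> sets bits 0 -> bits=10000000000
Op 2: insert owl -> sets bits 2 3 -> bits=10110000000
Op 3: insert pig -> sets bits 2 9 -> bits=10110000010
Op 4: query owl -> checks bit2=1, bit3=1 (all 1) -> maybe
Op 5: insert elk -> sets bits 4 8 -> bits=10111000110
Op 6: query ant -> checks bit7=0, bit9=1 (has a 0) -> no
Op 7: query cat -> checks bit8=1 (all 1) -> maybe
Op 8: insert cat -> sets bits 8 -> bits=10111000110
Op 9: query elk -> checks bit4=1, bit8=1 (all 1) -> maybe
Op 10: query elk -> checks bit4=1, bit8=1 (all 1) -> maybe
Op 11: insert ant -> sets bits 7 9 -> bits=10111001110
Op 12: query owl -> checks bit2=1, bit3=1 (all 1) -> maybe
Query results in order: maybe no maybe maybe maybe maybe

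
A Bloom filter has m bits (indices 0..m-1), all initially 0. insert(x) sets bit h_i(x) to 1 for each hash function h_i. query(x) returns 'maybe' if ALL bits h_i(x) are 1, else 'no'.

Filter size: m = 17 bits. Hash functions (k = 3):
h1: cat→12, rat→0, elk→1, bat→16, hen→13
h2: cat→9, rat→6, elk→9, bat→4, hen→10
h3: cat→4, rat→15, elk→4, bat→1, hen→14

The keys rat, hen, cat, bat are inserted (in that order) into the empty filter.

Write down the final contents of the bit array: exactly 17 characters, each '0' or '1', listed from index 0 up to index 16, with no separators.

Start: bits=00000000000000000
After insert 'rat': sets bits 0 6 15 -> bits=10000010000000010
After insert 'hen': sets bits 10 13 14 -> bits=10000010001001110
After insert 'cat': sets bits 4 9 12 -> bits=10001010011011110
After insert 'bat': sets bits 1 4 16 -> bits=11001010011011111

Answer: 11001010011011111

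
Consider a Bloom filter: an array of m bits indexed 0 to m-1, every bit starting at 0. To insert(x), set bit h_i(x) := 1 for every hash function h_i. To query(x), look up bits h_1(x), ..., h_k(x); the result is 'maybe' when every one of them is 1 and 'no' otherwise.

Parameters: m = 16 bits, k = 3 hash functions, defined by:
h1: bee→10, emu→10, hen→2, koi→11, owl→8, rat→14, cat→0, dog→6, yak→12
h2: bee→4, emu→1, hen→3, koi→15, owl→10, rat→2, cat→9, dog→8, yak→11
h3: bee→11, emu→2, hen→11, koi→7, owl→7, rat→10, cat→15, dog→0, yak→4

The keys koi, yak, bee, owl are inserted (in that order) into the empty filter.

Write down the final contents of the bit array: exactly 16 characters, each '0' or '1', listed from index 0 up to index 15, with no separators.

Start: bits=0000000000000000
After insert 'koi': sets bits 7 11 15 -> bits=0000000100010001
After insert 'yak': sets bits 4 11 12 -> bits=0000100100011001
After insert 'bee': sets bits 4 10 11 -> bits=0000100100111001
After insert 'owl': sets bits 7 8 10 -> bits=0000100110111001

Answer: 0000100110111001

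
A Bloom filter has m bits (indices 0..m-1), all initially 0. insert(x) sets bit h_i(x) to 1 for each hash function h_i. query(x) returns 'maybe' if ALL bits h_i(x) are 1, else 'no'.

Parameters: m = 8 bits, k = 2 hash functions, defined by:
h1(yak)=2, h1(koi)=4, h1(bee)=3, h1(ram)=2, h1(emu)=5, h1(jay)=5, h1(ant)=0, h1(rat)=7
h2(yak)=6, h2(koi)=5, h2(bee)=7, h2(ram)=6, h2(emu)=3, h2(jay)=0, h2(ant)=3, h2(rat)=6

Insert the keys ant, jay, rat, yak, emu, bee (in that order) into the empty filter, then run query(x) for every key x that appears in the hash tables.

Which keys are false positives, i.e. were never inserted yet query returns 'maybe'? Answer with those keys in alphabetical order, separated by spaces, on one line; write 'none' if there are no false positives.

Answer: ram

Derivation:
Start: bits=00000000
After insert 'ant': sets bits 0 3 -> bits=10010000
After insert 'jay': sets bits 0 5 -> bits=10010100
After insert 'rat': sets bits 6 7 -> bits=10010111
After insert 'yak': sets bits 2 6 -> bits=10110111
After insert 'emu': sets bits 3 5 -> bits=10110111
After insert 'bee': sets bits 3 7 -> bits=10110111
Not inserted: koi ram — query each against bits=10110111:
query koi: checks bit4=0, bit5=1 (has a 0) -> no => not a false positive
query ram: checks bit2=1, bit6=1 (all 1) -> maybe => FALSE POSITIVE
False positives (alphabetical): ram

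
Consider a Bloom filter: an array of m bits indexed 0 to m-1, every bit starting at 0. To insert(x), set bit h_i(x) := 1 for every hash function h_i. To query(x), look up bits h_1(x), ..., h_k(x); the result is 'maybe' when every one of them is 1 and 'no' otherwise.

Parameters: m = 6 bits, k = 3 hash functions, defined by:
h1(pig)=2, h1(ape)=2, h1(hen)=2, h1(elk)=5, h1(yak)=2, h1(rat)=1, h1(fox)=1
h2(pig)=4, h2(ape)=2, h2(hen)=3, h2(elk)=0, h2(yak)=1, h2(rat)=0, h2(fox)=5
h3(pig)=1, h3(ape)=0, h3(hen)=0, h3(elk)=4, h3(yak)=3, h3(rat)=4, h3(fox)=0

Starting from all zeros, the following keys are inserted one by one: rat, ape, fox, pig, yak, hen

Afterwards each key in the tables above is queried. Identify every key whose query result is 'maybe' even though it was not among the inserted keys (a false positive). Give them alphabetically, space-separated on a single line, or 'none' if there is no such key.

Start: bits=000000
After insert 'rat': sets bits 0 1 4 -> bits=110010
After insert 'ape': sets bits 0 2 -> bits=111010
After insert 'fox': sets bits 0 1 5 -> bits=111011
After insert 'pig': sets bits 1 2 4 -> bits=111011
After insert 'yak': sets bits 1 2 3 -> bits=111111
After insert 'hen': sets bits 0 2 3 -> bits=111111
Not inserted: elk — query each against bits=111111:
query elk: checks bit0=1, bit4=1, bit5=1 (all 1) -> maybe => FALSE POSITIVE
False positives (alphabetical): elk

Answer: elk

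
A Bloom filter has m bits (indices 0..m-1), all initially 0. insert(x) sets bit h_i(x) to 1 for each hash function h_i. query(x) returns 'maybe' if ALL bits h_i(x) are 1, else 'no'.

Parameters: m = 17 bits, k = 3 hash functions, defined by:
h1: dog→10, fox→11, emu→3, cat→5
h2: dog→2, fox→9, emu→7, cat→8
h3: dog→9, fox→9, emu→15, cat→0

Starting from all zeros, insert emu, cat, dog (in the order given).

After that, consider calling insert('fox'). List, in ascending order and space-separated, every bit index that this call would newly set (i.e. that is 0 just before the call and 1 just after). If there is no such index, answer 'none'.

Start: bits=00000000000000000
After insert 'emu': sets bits 3 7 15 -> bits=00010001000000010
After insert 'cat': sets bits 0 5 8 -> bits=10010101100000010
After insert 'dog': sets bits 2 9 10 -> bits=10110101111000010
insert 'fox' would touch bits 9 11; currently bit9=1, bit11=0
Bits that are 0 among those (would change 0->1): 11

Answer: 11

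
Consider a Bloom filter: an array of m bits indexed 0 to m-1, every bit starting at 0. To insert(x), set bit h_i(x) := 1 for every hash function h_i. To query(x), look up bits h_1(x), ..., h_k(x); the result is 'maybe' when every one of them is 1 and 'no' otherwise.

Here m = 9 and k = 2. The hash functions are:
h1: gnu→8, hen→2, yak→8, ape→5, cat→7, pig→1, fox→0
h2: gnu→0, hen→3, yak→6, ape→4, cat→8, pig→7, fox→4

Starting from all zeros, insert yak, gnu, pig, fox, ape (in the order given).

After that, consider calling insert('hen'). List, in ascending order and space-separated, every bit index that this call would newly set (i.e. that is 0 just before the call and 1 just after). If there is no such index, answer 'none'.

Answer: 2 3

Derivation:
Start: bits=000000000
After insert 'yak': sets bits 6 8 -> bits=000000101
After insert 'gnu': sets bits 0 8 -> bits=100000101
After insert 'pig': sets bits 1 7 -> bits=110000111
After insert 'fox': sets bits 0 4 -> bits=110010111
After insert 'ape': sets bits 4 5 -> bits=110011111
insert 'hen' would touch bits 2 3; currently bit2=0, bit3=0
Bits that are 0 among those (would change 0->1): 2 3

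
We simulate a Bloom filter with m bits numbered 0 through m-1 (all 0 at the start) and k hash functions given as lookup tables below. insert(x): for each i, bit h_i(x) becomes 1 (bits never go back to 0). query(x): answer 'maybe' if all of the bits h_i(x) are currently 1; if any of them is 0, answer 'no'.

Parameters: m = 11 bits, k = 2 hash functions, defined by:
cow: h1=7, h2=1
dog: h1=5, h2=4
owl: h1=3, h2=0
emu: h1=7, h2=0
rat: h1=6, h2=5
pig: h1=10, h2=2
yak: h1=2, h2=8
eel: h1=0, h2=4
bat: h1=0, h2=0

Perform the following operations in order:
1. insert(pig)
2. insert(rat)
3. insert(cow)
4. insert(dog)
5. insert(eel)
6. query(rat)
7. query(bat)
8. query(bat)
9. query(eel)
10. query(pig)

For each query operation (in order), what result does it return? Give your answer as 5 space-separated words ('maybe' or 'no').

Answer: maybe maybe maybe maybe maybe

Derivation:
Start: bits=00000000000
Op 1: insert pig -> sets bits 2 10 -> bits=00100000001
Op 2: insert rat -> sets bits 5 6 -> bits=00100110001
Op 3: insert cow -> sets bits 1 7 -> bits=01100111001
Op 4: insert dog -> sets bits 4 5 -> bits=01101111001
Op 5: insert eel -> sets bits 0 4 -> bits=11101111001
Op 6: query rat -> checks bit5=1, bit6=1 (all 1) -> maybe
Op 7: query bat -> checks bit0=1 (all 1) -> maybe
Op 8: query bat -> checks bit0=1 (all 1) -> maybe
Op 9: query eel -> checks bit0=1, bit4=1 (all 1) -> maybe
Op 10: query pig -> checks bit2=1, bit10=1 (all 1) -> maybe
Query results in order: maybe maybe maybe maybe maybe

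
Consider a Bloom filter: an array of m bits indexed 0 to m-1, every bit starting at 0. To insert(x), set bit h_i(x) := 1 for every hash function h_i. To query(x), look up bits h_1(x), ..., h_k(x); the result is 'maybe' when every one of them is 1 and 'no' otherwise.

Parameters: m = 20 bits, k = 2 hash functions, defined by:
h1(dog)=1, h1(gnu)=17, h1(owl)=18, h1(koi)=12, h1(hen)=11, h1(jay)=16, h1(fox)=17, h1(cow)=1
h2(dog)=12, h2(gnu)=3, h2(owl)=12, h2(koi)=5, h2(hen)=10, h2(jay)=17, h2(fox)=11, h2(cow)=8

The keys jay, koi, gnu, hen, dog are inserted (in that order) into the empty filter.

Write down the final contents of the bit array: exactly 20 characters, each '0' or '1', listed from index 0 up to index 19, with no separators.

Start: bits=00000000000000000000
After insert 'jay': sets bits 16 17 -> bits=00000000000000001100
After insert 'koi': sets bits 5 12 -> bits=00000100000010001100
After insert 'gnu': sets bits 3 17 -> bits=00010100000010001100
After insert 'hen': sets bits 10 11 -> bits=00010100001110001100
After insert 'dog': sets bits 1 12 -> bits=01010100001110001100

Answer: 01010100001110001100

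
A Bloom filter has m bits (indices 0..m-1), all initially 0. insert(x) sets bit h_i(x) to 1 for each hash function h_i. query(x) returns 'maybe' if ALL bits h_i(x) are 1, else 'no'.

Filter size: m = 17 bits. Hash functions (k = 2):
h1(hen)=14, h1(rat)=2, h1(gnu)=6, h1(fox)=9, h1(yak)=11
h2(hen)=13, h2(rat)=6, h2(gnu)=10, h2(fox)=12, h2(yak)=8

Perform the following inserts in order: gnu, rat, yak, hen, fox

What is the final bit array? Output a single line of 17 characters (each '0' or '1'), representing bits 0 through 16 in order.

Answer: 00100010111111100

Derivation:
Start: bits=00000000000000000
After insert 'gnu': sets bits 6 10 -> bits=00000010001000000
After insert 'rat': sets bits 2 6 -> bits=00100010001000000
After insert 'yak': sets bits 8 11 -> bits=00100010101100000
After insert 'hen': sets bits 13 14 -> bits=00100010101101100
After insert 'fox': sets bits 9 12 -> bits=00100010111111100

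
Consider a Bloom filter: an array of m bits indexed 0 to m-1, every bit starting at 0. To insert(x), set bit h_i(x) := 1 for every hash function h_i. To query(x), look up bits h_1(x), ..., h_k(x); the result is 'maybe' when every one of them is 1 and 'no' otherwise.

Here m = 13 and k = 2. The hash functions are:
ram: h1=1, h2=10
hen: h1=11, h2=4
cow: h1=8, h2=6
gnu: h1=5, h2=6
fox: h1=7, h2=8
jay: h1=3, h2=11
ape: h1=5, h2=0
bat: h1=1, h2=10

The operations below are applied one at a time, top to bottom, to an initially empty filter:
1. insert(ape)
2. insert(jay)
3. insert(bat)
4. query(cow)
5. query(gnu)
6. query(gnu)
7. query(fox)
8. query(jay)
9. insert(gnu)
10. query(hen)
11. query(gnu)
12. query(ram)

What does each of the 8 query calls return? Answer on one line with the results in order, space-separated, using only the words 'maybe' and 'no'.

Start: bits=0000000000000
Op 1: insert ape -> sets bits 0 5 -> bits=1000010000000
Op 2: insert jay -> sets bits 3 11 -> bits=1001010000010
Op 3: insert bat -> sets bits 1 10 -> bits=1101010000110
Op 4: query cow -> checks bit6=0, bit8=0 (has a 0) -> no
Op 5: query gnu -> checks bit5=1, bit6=0 (has a 0) -> no
Op 6: query gnu -> checks bit5=1, bit6=0 (has a 0) -> no
Op 7: query fox -> checks bit7=0, bit8=0 (has a 0) -> no
Op 8: query jay -> checks bit3=1, bit11=1 (all 1) -> maybe
Op 9: insert gnu -> sets bits 5 6 -> bits=1101011000110
Op 10: query hen -> checks bit4=0, bit11=1 (has a 0) -> no
Op 11: query gnu -> checks bit5=1, bit6=1 (all 1) -> maybe
Op 12: query ram -> checks bit1=1, bit10=1 (all 1) -> maybe
Query results in order: no no no no maybe no maybe maybe

Answer: no no no no maybe no maybe maybe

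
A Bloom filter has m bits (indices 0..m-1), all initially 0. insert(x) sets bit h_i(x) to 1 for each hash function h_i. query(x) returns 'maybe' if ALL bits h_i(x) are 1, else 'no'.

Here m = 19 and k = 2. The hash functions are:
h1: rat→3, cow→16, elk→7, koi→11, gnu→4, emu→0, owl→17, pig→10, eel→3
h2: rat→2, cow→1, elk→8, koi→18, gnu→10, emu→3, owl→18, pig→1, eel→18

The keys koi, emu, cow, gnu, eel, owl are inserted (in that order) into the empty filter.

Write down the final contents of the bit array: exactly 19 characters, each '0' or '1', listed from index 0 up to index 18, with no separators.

Answer: 1101100000110000111

Derivation:
Start: bits=0000000000000000000
After insert 'koi': sets bits 11 18 -> bits=0000000000010000001
After insert 'emu': sets bits 0 3 -> bits=1001000000010000001
After insert 'cow': sets bits 1 16 -> bits=1101000000010000101
After insert 'gnu': sets bits 4 10 -> bits=1101100000110000101
After insert 'eel': sets bits 3 18 -> bits=1101100000110000101
After insert 'owl': sets bits 17 18 -> bits=1101100000110000111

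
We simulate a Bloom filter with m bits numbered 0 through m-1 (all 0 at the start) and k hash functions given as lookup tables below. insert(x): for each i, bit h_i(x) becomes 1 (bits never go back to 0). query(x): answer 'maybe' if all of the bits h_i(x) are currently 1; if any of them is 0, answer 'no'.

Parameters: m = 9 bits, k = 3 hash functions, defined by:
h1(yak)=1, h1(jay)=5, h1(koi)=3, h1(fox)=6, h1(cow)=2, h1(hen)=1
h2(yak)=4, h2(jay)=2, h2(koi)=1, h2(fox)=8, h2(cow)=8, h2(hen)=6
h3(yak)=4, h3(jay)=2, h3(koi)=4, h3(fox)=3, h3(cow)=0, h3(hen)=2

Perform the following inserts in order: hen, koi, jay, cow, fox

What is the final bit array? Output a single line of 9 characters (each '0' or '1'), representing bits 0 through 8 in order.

Answer: 111111101

Derivation:
Start: bits=000000000
After insert 'hen': sets bits 1 2 6 -> bits=011000100
After insert 'koi': sets bits 1 3 4 -> bits=011110100
After insert 'jay': sets bits 2 5 -> bits=011111100
After insert 'cow': sets bits 0 2 8 -> bits=111111101
After insert 'fox': sets bits 3 6 8 -> bits=111111101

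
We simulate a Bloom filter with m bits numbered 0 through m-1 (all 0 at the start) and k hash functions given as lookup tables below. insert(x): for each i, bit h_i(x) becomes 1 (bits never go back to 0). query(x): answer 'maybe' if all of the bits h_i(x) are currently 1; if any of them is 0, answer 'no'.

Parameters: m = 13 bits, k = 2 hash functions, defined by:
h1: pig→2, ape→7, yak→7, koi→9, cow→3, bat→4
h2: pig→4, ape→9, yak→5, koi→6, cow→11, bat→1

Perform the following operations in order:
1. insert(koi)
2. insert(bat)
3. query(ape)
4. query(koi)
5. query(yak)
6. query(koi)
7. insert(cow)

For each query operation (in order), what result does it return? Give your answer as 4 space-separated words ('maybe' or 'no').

Start: bits=0000000000000
Op 1: insert koi -> sets bits 6 9 -> bits=0000001001000
Op 2: insert bat -> sets bits 1 4 -> bits=0100101001000
Op 3: query ape -> checks bit7=0, bit9=1 (has a 0) -> no
Op 4: query koi -> checks bit6=1, bit9=1 (all 1) -> maybe
Op 5: query yak -> checks bit5=0, bit7=0 (has a 0) -> no
Op 6: query koi -> checks bit6=1, bit9=1 (all 1) -> maybe
Op 7: insert cow -> sets bits 3 11 -> bits=0101101001010
Query results in order: no maybe no maybe

Answer: no maybe no maybe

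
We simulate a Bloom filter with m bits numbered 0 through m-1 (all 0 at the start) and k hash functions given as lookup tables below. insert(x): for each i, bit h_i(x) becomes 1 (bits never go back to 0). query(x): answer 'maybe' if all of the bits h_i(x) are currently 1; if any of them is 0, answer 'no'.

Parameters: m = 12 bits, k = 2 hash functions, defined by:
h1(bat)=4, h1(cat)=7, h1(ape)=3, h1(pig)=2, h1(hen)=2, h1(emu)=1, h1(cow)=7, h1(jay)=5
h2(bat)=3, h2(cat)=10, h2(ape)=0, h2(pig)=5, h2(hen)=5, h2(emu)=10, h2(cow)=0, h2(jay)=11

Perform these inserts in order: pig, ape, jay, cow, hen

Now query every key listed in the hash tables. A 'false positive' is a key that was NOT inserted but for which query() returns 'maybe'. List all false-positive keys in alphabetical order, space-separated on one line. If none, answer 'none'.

Answer: none

Derivation:
Start: bits=000000000000
After insert 'pig': sets bits 2 5 -> bits=001001000000
After insert 'ape': sets bits 0 3 -> bits=101101000000
After insert 'jay': sets bits 5 11 -> bits=101101000001
After insert 'cow': sets bits 0 7 -> bits=101101010001
After insert 'hen': sets bits 2 5 -> bits=101101010001
Not inserted: bat cat emu — query each against bits=101101010001:
query bat: checks bit3=1, bit4=0 (has a 0) -> no => not a false positive
query cat: checks bit7=1, bit10=0 (has a 0) -> no => not a false positive
query emu: checks bit1=0, bit10=0 (has a 0) -> no => not a false positive
False positives (alphabetical): none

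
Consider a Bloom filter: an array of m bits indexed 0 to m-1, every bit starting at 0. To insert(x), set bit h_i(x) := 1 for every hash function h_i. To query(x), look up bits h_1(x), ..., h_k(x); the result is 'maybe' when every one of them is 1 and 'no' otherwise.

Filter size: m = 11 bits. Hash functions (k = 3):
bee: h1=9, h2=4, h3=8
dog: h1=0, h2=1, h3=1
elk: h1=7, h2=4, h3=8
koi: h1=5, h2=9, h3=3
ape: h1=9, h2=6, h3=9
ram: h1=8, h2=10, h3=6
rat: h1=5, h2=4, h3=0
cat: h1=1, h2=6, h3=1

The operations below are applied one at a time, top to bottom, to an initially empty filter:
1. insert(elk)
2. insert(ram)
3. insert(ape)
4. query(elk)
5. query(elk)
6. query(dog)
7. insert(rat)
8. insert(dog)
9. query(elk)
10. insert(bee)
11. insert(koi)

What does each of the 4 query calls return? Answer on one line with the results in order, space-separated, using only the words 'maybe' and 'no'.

Answer: maybe maybe no maybe

Derivation:
Start: bits=00000000000
Op 1: insert elk -> sets bits 4 7 8 -> bits=00001001100
Op 2: insert ram -> sets bits 6 8 10 -> bits=00001011101
Op 3: insert ape -> sets bits 6 9 -> bits=00001011111
Op 4: query elk -> checks bit4=1, bit7=1, bit8=1 (all 1) -> maybe
Op 5: query elk -> checks bit4=1, bit7=1, bit8=1 (all 1) -> maybe
Op 6: query dog -> checks bit0=0, bit1=0 (has a 0) -> no
Op 7: insert rat -> sets bits 0 4 5 -> bits=10001111111
Op 8: insert dog -> sets bits 0 1 -> bits=11001111111
Op 9: query elk -> checks bit4=1, bit7=1, bit8=1 (all 1) -> maybe
Op 10: insert bee -> sets bits 4 8 9 -> bits=11001111111
Op 11: insert koi -> sets bits 3 5 9 -> bits=11011111111
Query results in order: maybe maybe no maybe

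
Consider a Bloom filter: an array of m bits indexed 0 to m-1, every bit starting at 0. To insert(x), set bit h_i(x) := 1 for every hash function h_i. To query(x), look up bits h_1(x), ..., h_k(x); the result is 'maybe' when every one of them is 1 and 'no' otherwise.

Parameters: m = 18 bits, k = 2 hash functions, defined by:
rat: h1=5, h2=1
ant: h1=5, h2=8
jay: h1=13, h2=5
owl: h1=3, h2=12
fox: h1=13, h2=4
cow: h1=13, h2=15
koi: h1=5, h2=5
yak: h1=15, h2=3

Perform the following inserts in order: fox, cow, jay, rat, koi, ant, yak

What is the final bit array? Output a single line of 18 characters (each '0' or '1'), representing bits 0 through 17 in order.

Start: bits=000000000000000000
After insert 'fox': sets bits 4 13 -> bits=000010000000010000
After insert 'cow': sets bits 13 15 -> bits=000010000000010100
After insert 'jay': sets bits 5 13 -> bits=000011000000010100
After insert 'rat': sets bits 1 5 -> bits=010011000000010100
After insert 'koi': sets bits 5 -> bits=010011000000010100
After insert 'ant': sets bits 5 8 -> bits=010011001000010100
After insert 'yak': sets bits 3 15 -> bits=010111001000010100

Answer: 010111001000010100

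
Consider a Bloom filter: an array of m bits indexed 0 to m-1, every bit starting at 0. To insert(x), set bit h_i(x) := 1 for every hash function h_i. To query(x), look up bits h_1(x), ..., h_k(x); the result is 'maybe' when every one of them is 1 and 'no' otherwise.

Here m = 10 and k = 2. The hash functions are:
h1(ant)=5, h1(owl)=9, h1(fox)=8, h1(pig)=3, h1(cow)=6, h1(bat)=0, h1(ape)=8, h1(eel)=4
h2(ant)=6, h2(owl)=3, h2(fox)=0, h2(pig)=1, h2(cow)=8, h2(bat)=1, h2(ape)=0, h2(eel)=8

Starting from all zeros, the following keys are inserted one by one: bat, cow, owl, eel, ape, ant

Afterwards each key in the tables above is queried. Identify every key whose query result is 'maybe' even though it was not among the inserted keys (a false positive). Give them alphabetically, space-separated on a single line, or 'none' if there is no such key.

Answer: fox pig

Derivation:
Start: bits=0000000000
After insert 'bat': sets bits 0 1 -> bits=1100000000
After insert 'cow': sets bits 6 8 -> bits=1100001010
After insert 'owl': sets bits 3 9 -> bits=1101001011
After insert 'eel': sets bits 4 8 -> bits=1101101011
After insert 'ape': sets bits 0 8 -> bits=1101101011
After insert 'ant': sets bits 5 6 -> bits=1101111011
Not inserted: fox pig — query each against bits=1101111011:
query fox: checks bit0=1, bit8=1 (all 1) -> maybe => FALSE POSITIVE
query pig: checks bit1=1, bit3=1 (all 1) -> maybe => FALSE POSITIVE
False positives (alphabetical): fox pig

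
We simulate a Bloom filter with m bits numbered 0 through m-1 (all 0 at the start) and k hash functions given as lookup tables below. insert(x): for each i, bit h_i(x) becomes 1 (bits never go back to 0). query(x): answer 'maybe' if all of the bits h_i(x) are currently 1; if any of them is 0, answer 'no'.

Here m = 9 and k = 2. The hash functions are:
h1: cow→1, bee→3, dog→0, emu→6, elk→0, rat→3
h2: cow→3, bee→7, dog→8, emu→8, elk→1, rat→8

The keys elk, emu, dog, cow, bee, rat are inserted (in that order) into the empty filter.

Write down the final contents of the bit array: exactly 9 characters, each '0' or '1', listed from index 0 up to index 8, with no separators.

Answer: 110100111

Derivation:
Start: bits=000000000
After insert 'elk': sets bits 0 1 -> bits=110000000
After insert 'emu': sets bits 6 8 -> bits=110000101
After insert 'dog': sets bits 0 8 -> bits=110000101
After insert 'cow': sets bits 1 3 -> bits=110100101
After insert 'bee': sets bits 3 7 -> bits=110100111
After insert 'rat': sets bits 3 8 -> bits=110100111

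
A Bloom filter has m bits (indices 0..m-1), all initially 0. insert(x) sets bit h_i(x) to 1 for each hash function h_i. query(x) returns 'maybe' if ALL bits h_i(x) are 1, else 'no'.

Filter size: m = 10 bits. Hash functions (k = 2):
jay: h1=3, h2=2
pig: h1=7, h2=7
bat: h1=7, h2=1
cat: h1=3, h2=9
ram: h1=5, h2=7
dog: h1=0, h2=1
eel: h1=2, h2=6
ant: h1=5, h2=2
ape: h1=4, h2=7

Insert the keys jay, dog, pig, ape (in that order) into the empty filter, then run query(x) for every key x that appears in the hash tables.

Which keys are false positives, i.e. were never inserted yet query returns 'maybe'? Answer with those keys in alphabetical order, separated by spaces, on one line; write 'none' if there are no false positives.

Start: bits=0000000000
After insert 'jay': sets bits 2 3 -> bits=0011000000
After insert 'dog': sets bits 0 1 -> bits=1111000000
After insert 'pig': sets bits 7 -> bits=1111000100
After insert 'ape': sets bits 4 7 -> bits=1111100100
Not inserted: ant bat cat eel ram — query each against bits=1111100100:
query ant: checks bit2=1, bit5=0 (has a 0) -> no => not a false positive
query bat: checks bit1=1, bit7=1 (all 1) -> maybe => FALSE POSITIVE
query cat: checks bit3=1, bit9=0 (has a 0) -> no => not a false positive
query eel: checks bit2=1, bit6=0 (has a 0) -> no => not a false positive
query ram: checks bit5=0, bit7=1 (has a 0) -> no => not a false positive
False positives (alphabetical): bat

Answer: bat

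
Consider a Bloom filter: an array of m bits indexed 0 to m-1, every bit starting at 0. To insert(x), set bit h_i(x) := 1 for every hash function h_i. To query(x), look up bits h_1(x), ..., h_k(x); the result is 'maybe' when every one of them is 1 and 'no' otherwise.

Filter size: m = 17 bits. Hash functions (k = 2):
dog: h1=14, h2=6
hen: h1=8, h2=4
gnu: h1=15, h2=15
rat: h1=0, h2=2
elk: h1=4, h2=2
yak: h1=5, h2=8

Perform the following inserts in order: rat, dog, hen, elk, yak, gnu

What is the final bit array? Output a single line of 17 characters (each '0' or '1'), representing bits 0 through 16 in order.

Answer: 10101110100000110

Derivation:
Start: bits=00000000000000000
After insert 'rat': sets bits 0 2 -> bits=10100000000000000
After insert 'dog': sets bits 6 14 -> bits=10100010000000100
After insert 'hen': sets bits 4 8 -> bits=10101010100000100
After insert 'elk': sets bits 2 4 -> bits=10101010100000100
After insert 'yak': sets bits 5 8 -> bits=10101110100000100
After insert 'gnu': sets bits 15 -> bits=10101110100000110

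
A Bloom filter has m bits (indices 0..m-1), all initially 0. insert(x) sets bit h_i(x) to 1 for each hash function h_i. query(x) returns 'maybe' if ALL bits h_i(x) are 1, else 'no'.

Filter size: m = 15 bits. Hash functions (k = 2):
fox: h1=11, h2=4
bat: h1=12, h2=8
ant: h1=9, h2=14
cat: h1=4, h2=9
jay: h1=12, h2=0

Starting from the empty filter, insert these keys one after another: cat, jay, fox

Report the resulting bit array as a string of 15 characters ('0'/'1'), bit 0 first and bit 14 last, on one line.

Start: bits=000000000000000
After insert 'cat': sets bits 4 9 -> bits=000010000100000
After insert 'jay': sets bits 0 12 -> bits=100010000100100
After insert 'fox': sets bits 4 11 -> bits=100010000101100

Answer: 100010000101100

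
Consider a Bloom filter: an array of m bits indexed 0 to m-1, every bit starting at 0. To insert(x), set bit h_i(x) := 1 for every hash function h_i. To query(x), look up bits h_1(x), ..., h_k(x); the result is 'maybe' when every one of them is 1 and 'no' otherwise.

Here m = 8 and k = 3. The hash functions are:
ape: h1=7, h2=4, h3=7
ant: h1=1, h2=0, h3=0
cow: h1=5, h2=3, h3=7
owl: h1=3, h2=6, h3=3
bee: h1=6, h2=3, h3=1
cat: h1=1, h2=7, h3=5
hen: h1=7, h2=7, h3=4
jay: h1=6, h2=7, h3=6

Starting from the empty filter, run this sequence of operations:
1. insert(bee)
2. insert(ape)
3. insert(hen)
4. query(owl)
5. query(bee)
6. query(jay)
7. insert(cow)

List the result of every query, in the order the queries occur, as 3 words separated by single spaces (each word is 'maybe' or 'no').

Start: bits=00000000
Op 1: insert bee -> sets bits 1 3 6 -> bits=01010010
Op 2: insert ape -> sets bits 4 7 -> bits=01011011
Op 3: insert hen -> sets bits 4 7 -> bits=01011011
Op 4: query owl -> checks bit3=1, bit6=1 (all 1) -> maybe
Op 5: query bee -> checks bit1=1, bit3=1, bit6=1 (all 1) -> maybe
Op 6: query jay -> checks bit6=1, bit7=1 (all 1) -> maybe
Op 7: insert cow -> sets bits 3 5 7 -> bits=01011111
Query results in order: maybe maybe maybe

Answer: maybe maybe maybe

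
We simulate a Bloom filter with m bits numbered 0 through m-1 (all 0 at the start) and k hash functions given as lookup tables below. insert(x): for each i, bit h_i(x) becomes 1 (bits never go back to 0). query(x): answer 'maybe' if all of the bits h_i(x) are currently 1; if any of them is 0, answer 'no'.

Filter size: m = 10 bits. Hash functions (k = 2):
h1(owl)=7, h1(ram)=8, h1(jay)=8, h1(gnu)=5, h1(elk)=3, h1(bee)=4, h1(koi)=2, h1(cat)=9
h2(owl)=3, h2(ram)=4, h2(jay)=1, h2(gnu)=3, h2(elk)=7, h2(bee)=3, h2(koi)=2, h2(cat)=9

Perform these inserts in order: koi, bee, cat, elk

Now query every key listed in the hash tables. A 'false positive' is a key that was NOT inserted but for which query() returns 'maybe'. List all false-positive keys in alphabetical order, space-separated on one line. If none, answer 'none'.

Start: bits=0000000000
After insert 'koi': sets bits 2 -> bits=0010000000
After insert 'bee': sets bits 3 4 -> bits=0011100000
After insert 'cat': sets bits 9 -> bits=0011100001
After insert 'elk': sets bits 3 7 -> bits=0011100101
Not inserted: gnu jay owl ram — query each against bits=0011100101:
query gnu: checks bit3=1, bit5=0 (has a 0) -> no => not a false positive
query jay: checks bit1=0, bit8=0 (has a 0) -> no => not a false positive
query owl: checks bit3=1, bit7=1 (all 1) -> maybe => FALSE POSITIVE
query ram: checks bit4=1, bit8=0 (has a 0) -> no => not a false positive
False positives (alphabetical): owl

Answer: owl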